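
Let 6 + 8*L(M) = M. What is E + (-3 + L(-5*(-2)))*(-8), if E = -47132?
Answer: -47112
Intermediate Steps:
L(M) = -3/4 + M/8
E + (-3 + L(-5*(-2)))*(-8) = -47132 + (-3 + (-3/4 + (-5*(-2))/8))*(-8) = -47132 + (-3 + (-3/4 + (1/8)*10))*(-8) = -47132 + (-3 + (-3/4 + 5/4))*(-8) = -47132 + (-3 + 1/2)*(-8) = -47132 - 5/2*(-8) = -47132 + 20 = -47112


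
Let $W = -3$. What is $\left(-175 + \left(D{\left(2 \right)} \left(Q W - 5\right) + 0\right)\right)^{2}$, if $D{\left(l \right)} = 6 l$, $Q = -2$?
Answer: $26569$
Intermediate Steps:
$\left(-175 + \left(D{\left(2 \right)} \left(Q W - 5\right) + 0\right)\right)^{2} = \left(-175 + \left(6 \cdot 2 \left(\left(-2\right) \left(-3\right) - 5\right) + 0\right)\right)^{2} = \left(-175 + \left(12 \left(6 - 5\right) + 0\right)\right)^{2} = \left(-175 + \left(12 \cdot 1 + 0\right)\right)^{2} = \left(-175 + \left(12 + 0\right)\right)^{2} = \left(-175 + 12\right)^{2} = \left(-163\right)^{2} = 26569$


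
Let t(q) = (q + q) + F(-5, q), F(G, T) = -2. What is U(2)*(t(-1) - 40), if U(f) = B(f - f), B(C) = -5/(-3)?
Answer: -220/3 ≈ -73.333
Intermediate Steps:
t(q) = -2 + 2*q (t(q) = (q + q) - 2 = 2*q - 2 = -2 + 2*q)
B(C) = 5/3 (B(C) = -5*(-⅓) = 5/3)
U(f) = 5/3
U(2)*(t(-1) - 40) = 5*((-2 + 2*(-1)) - 40)/3 = 5*((-2 - 2) - 40)/3 = 5*(-4 - 40)/3 = (5/3)*(-44) = -220/3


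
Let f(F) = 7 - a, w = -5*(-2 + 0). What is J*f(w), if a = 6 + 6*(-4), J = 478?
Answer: 11950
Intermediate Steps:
w = 10 (w = -5*(-2) = 10)
a = -18 (a = 6 - 24 = -18)
f(F) = 25 (f(F) = 7 - 1*(-18) = 7 + 18 = 25)
J*f(w) = 478*25 = 11950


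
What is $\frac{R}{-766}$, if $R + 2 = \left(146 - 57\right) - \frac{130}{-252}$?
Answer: $- \frac{11027}{96516} \approx -0.11425$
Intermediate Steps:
$R = \frac{11027}{126}$ ($R = -2 + \left(\left(146 - 57\right) - \frac{130}{-252}\right) = -2 + \left(89 - - \frac{65}{126}\right) = -2 + \left(89 + \frac{65}{126}\right) = -2 + \frac{11279}{126} = \frac{11027}{126} \approx 87.516$)
$\frac{R}{-766} = \frac{11027}{126 \left(-766\right)} = \frac{11027}{126} \left(- \frac{1}{766}\right) = - \frac{11027}{96516}$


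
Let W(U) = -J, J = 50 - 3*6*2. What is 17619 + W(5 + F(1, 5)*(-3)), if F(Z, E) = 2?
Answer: 17605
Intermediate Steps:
J = 14 (J = 50 - 18*2 = 50 - 1*36 = 50 - 36 = 14)
W(U) = -14 (W(U) = -1*14 = -14)
17619 + W(5 + F(1, 5)*(-3)) = 17619 - 14 = 17605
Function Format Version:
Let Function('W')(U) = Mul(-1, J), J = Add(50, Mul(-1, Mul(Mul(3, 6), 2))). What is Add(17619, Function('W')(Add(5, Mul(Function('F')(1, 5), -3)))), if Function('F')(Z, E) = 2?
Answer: 17605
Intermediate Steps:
J = 14 (J = Add(50, Mul(-1, Mul(18, 2))) = Add(50, Mul(-1, 36)) = Add(50, -36) = 14)
Function('W')(U) = -14 (Function('W')(U) = Mul(-1, 14) = -14)
Add(17619, Function('W')(Add(5, Mul(Function('F')(1, 5), -3)))) = Add(17619, -14) = 17605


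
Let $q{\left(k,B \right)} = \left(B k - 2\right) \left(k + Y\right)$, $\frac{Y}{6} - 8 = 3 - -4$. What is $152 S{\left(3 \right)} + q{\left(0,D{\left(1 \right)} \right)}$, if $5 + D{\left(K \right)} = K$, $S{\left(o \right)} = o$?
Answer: $276$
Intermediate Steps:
$Y = 90$ ($Y = 48 + 6 \left(3 - -4\right) = 48 + 6 \left(3 + 4\right) = 48 + 6 \cdot 7 = 48 + 42 = 90$)
$D{\left(K \right)} = -5 + K$
$q{\left(k,B \right)} = \left(-2 + B k\right) \left(90 + k\right)$ ($q{\left(k,B \right)} = \left(B k - 2\right) \left(k + 90\right) = \left(-2 + B k\right) \left(90 + k\right)$)
$152 S{\left(3 \right)} + q{\left(0,D{\left(1 \right)} \right)} = 152 \cdot 3 + \left(-180 - 0 + \left(-5 + 1\right) 0^{2} + 90 \left(-5 + 1\right) 0\right) = 456 + \left(-180 + 0 - 0 + 90 \left(-4\right) 0\right) = 456 + \left(-180 + 0 + 0 + 0\right) = 456 - 180 = 276$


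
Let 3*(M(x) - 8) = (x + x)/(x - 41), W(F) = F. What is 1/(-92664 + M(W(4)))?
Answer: -111/10284824 ≈ -1.0793e-5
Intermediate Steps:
M(x) = 8 + 2*x/(3*(-41 + x)) (M(x) = 8 + ((x + x)/(x - 41))/3 = 8 + ((2*x)/(-41 + x))/3 = 8 + (2*x/(-41 + x))/3 = 8 + 2*x/(3*(-41 + x)))
1/(-92664 + M(W(4))) = 1/(-92664 + 2*(-492 + 13*4)/(3*(-41 + 4))) = 1/(-92664 + (⅔)*(-492 + 52)/(-37)) = 1/(-92664 + (⅔)*(-1/37)*(-440)) = 1/(-92664 + 880/111) = 1/(-10284824/111) = -111/10284824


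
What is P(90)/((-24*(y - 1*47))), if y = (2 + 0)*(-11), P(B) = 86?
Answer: 43/828 ≈ 0.051932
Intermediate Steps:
y = -22 (y = 2*(-11) = -22)
P(90)/((-24*(y - 1*47))) = 86/((-24*(-22 - 1*47))) = 86/((-24*(-22 - 47))) = 86/((-24*(-69))) = 86/1656 = 86*(1/1656) = 43/828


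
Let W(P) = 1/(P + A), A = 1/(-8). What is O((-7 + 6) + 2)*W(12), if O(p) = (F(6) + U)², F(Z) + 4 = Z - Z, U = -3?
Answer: 392/95 ≈ 4.1263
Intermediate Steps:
A = -⅛ ≈ -0.12500
W(P) = 1/(-⅛ + P) (W(P) = 1/(P - ⅛) = 1/(-⅛ + P))
F(Z) = -4 (F(Z) = -4 + (Z - Z) = -4 + 0 = -4)
O(p) = 49 (O(p) = (-4 - 3)² = (-7)² = 49)
O((-7 + 6) + 2)*W(12) = 49*(8/(-1 + 8*12)) = 49*(8/(-1 + 96)) = 49*(8/95) = 392/95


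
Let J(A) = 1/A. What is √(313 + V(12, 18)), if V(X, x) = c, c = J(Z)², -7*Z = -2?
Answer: √1301/2 ≈ 18.035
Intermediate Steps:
Z = 2/7 (Z = -⅐*(-2) = 2/7 ≈ 0.28571)
J(A) = 1/A
c = 49/4 (c = (1/(2/7))² = (7/2)² = 49/4 ≈ 12.250)
V(X, x) = 49/4
√(313 + V(12, 18)) = √(313 + 49/4) = √(1301/4) = √1301/2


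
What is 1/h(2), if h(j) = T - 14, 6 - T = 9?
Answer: -1/17 ≈ -0.058824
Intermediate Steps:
T = -3 (T = 6 - 1*9 = 6 - 9 = -3)
h(j) = -17 (h(j) = -3 - 14 = -17)
1/h(2) = 1/(-17) = -1/17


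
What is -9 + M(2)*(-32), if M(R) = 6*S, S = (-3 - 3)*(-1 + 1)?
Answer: -9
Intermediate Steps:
S = 0 (S = -6*0 = 0)
M(R) = 0 (M(R) = 6*0 = 0)
-9 + M(2)*(-32) = -9 + 0*(-32) = -9 + 0 = -9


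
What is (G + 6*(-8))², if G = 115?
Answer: 4489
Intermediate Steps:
(G + 6*(-8))² = (115 + 6*(-8))² = (115 - 48)² = 67² = 4489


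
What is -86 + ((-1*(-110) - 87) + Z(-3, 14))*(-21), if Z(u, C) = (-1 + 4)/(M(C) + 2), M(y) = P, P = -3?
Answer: -506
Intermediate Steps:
M(y) = -3
Z(u, C) = -3 (Z(u, C) = (-1 + 4)/(-3 + 2) = 3/(-1) = 3*(-1) = -3)
-86 + ((-1*(-110) - 87) + Z(-3, 14))*(-21) = -86 + ((-1*(-110) - 87) - 3)*(-21) = -86 + ((110 - 87) - 3)*(-21) = -86 + (23 - 3)*(-21) = -86 + 20*(-21) = -86 - 420 = -506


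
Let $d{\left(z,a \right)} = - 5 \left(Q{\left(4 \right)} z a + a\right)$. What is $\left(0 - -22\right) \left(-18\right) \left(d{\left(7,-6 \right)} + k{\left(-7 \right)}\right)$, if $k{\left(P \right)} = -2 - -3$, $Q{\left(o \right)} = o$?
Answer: $-344916$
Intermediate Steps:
$d{\left(z,a \right)} = - 5 a - 20 a z$ ($d{\left(z,a \right)} = - 5 \left(4 z a + a\right) = - 5 \left(4 a z + a\right) = - 5 \left(a + 4 a z\right) = - 5 a - 20 a z$)
$k{\left(P \right)} = 1$ ($k{\left(P \right)} = -2 + 3 = 1$)
$\left(0 - -22\right) \left(-18\right) \left(d{\left(7,-6 \right)} + k{\left(-7 \right)}\right) = \left(0 - -22\right) \left(-18\right) \left(\left(-5\right) \left(-6\right) \left(1 + 4 \cdot 7\right) + 1\right) = \left(0 + 22\right) \left(-18\right) \left(\left(-5\right) \left(-6\right) \left(1 + 28\right) + 1\right) = 22 \left(-18\right) \left(\left(-5\right) \left(-6\right) 29 + 1\right) = - 396 \left(870 + 1\right) = \left(-396\right) 871 = -344916$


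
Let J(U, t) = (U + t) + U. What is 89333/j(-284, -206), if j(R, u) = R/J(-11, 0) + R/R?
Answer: 982663/153 ≈ 6422.6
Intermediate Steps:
J(U, t) = t + 2*U
j(R, u) = 1 - R/22 (j(R, u) = R/(0 + 2*(-11)) + R/R = R/(0 - 22) + 1 = R/(-22) + 1 = R*(-1/22) + 1 = -R/22 + 1 = 1 - R/22)
89333/j(-284, -206) = 89333/(1 - 1/22*(-284)) = 89333/(1 + 142/11) = 89333/(153/11) = 89333*(11/153) = 982663/153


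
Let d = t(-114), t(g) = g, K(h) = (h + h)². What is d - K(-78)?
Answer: -24450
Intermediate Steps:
K(h) = 4*h² (K(h) = (2*h)² = 4*h²)
d = -114
d - K(-78) = -114 - 4*(-78)² = -114 - 4*6084 = -114 - 1*24336 = -114 - 24336 = -24450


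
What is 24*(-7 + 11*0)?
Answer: -168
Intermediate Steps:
24*(-7 + 11*0) = 24*(-7 + 0) = 24*(-7) = -168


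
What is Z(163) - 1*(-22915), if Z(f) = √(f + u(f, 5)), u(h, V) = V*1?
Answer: 22915 + 2*√42 ≈ 22928.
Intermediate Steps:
u(h, V) = V
Z(f) = √(5 + f) (Z(f) = √(f + 5) = √(5 + f))
Z(163) - 1*(-22915) = √(5 + 163) - 1*(-22915) = √168 + 22915 = 2*√42 + 22915 = 22915 + 2*√42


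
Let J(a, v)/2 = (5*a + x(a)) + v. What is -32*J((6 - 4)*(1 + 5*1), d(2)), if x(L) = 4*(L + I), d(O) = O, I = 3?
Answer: -7808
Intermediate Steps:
x(L) = 12 + 4*L (x(L) = 4*(L + 3) = 4*(3 + L) = 12 + 4*L)
J(a, v) = 24 + 2*v + 18*a (J(a, v) = 2*((5*a + (12 + 4*a)) + v) = 2*((12 + 9*a) + v) = 2*(12 + v + 9*a) = 24 + 2*v + 18*a)
-32*J((6 - 4)*(1 + 5*1), d(2)) = -32*(24 + 2*2 + 18*((6 - 4)*(1 + 5*1))) = -32*(24 + 4 + 18*(2*(1 + 5))) = -32*(24 + 4 + 18*(2*6)) = -32*(24 + 4 + 18*12) = -32*(24 + 4 + 216) = -32*244 = -7808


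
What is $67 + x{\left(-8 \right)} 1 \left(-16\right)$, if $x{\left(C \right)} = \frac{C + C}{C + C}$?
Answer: $51$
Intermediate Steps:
$x{\left(C \right)} = 1$ ($x{\left(C \right)} = \frac{2 C}{2 C} = 2 C \frac{1}{2 C} = 1$)
$67 + x{\left(-8 \right)} 1 \left(-16\right) = 67 + 1 \cdot 1 \left(-16\right) = 67 + 1 \left(-16\right) = 67 - 16 = 51$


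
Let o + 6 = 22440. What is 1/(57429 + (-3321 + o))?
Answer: 1/76542 ≈ 1.3065e-5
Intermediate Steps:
o = 22434 (o = -6 + 22440 = 22434)
1/(57429 + (-3321 + o)) = 1/(57429 + (-3321 + 22434)) = 1/(57429 + 19113) = 1/76542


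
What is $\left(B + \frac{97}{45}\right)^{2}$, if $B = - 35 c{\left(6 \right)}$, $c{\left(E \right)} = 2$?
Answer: $\frac{9320809}{2025} \approx 4602.9$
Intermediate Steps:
$B = -70$ ($B = \left(-35\right) 2 = -70$)
$\left(B + \frac{97}{45}\right)^{2} = \left(-70 + \frac{97}{45}\right)^{2} = \left(- \frac{3053}{45}\right)^{2} = \frac{9320809}{2025}$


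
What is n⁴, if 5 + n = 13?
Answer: 4096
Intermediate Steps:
n = 8 (n = -5 + 13 = 8)
n⁴ = 8⁴ = 4096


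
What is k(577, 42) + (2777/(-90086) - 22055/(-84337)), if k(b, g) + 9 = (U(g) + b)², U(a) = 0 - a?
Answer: 197686505765363/690689362 ≈ 2.8622e+5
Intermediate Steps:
U(a) = -a
k(b, g) = -9 + (b - g)² (k(b, g) = -9 + (-g + b)² = -9 + (b - g)²)
k(577, 42) + (2777/(-90086) - 22055/(-84337)) = (-9 + (577 - 1*42)²) + (2777/(-90086) - 22055/(-84337)) = (-9 + (577 - 42)²) + (2777*(-1/90086) - 22055*(-1/84337)) = (-9 + 535²) + (-2777/90086 + 2005/7667) = (-9 + 286225) + 159331171/690689362 = 286216 + 159331171/690689362 = 197686505765363/690689362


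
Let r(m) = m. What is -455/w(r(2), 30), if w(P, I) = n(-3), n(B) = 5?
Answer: -91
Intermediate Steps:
w(P, I) = 5
-455/w(r(2), 30) = -455/5 = -455*⅕ = -91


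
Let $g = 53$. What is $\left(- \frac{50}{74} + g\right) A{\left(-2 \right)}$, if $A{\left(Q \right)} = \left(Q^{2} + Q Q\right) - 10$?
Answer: $- \frac{3872}{37} \approx -104.65$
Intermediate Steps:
$A{\left(Q \right)} = -10 + 2 Q^{2}$ ($A{\left(Q \right)} = \left(Q^{2} + Q^{2}\right) - 10 = 2 Q^{2} - 10 = -10 + 2 Q^{2}$)
$\left(- \frac{50}{74} + g\right) A{\left(-2 \right)} = \left(- \frac{50}{74} + 53\right) \left(-10 + 2 \left(-2\right)^{2}\right) = \left(\left(-50\right) \frac{1}{74} + 53\right) \left(-10 + 2 \cdot 4\right) = \left(- \frac{25}{37} + 53\right) \left(-10 + 8\right) = \frac{1936}{37} \left(-2\right) = - \frac{3872}{37}$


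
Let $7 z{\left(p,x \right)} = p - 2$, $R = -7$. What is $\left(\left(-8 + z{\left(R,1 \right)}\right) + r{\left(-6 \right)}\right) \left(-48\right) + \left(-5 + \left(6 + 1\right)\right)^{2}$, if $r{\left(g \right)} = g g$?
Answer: $- \frac{8948}{7} \approx -1278.3$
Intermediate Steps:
$z{\left(p,x \right)} = - \frac{2}{7} + \frac{p}{7}$ ($z{\left(p,x \right)} = \frac{p - 2}{7} = \frac{-2 + p}{7} = - \frac{2}{7} + \frac{p}{7}$)
$r{\left(g \right)} = g^{2}$
$\left(\left(-8 + z{\left(R,1 \right)}\right) + r{\left(-6 \right)}\right) \left(-48\right) + \left(-5 + \left(6 + 1\right)\right)^{2} = \left(\left(-8 + \left(- \frac{2}{7} + \frac{1}{7} \left(-7\right)\right)\right) + \left(-6\right)^{2}\right) \left(-48\right) + \left(-5 + \left(6 + 1\right)\right)^{2} = \left(\left(-8 - \frac{9}{7}\right) + 36\right) \left(-48\right) + \left(-5 + 7\right)^{2} = \left(\left(-8 - \frac{9}{7}\right) + 36\right) \left(-48\right) + 2^{2} = \left(- \frac{65}{7} + 36\right) \left(-48\right) + 4 = \frac{187}{7} \left(-48\right) + 4 = - \frac{8976}{7} + 4 = - \frac{8948}{7}$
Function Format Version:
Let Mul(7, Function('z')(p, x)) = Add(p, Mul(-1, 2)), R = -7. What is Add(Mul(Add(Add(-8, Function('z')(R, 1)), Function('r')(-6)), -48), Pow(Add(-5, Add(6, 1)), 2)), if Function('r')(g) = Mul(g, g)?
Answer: Rational(-8948, 7) ≈ -1278.3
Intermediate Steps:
Function('z')(p, x) = Add(Rational(-2, 7), Mul(Rational(1, 7), p)) (Function('z')(p, x) = Mul(Rational(1, 7), Add(p, Mul(-1, 2))) = Mul(Rational(1, 7), Add(p, -2)) = Mul(Rational(1, 7), Add(-2, p)) = Add(Rational(-2, 7), Mul(Rational(1, 7), p)))
Function('r')(g) = Pow(g, 2)
Add(Mul(Add(Add(-8, Function('z')(R, 1)), Function('r')(-6)), -48), Pow(Add(-5, Add(6, 1)), 2)) = Add(Mul(Add(Add(-8, Add(Rational(-2, 7), Mul(Rational(1, 7), -7))), Pow(-6, 2)), -48), Pow(Add(-5, Add(6, 1)), 2)) = Add(Mul(Add(Add(-8, Add(Rational(-2, 7), -1)), 36), -48), Pow(Add(-5, 7), 2)) = Add(Mul(Add(Add(-8, Rational(-9, 7)), 36), -48), Pow(2, 2)) = Add(Mul(Add(Rational(-65, 7), 36), -48), 4) = Add(Mul(Rational(187, 7), -48), 4) = Add(Rational(-8976, 7), 4) = Rational(-8948, 7)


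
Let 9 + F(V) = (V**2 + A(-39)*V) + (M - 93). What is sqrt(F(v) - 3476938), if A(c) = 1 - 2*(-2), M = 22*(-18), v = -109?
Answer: 10*I*sqrt(34661) ≈ 1861.7*I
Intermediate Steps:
M = -396
A(c) = 5 (A(c) = 1 + 4 = 5)
F(V) = -498 + V**2 + 5*V (F(V) = -9 + ((V**2 + 5*V) + (-396 - 93)) = -9 + ((V**2 + 5*V) - 489) = -9 + (-489 + V**2 + 5*V) = -498 + V**2 + 5*V)
sqrt(F(v) - 3476938) = sqrt((-498 + (-109)**2 + 5*(-109)) - 3476938) = sqrt((-498 + 11881 - 545) - 3476938) = sqrt(10838 - 3476938) = sqrt(-3466100) = 10*I*sqrt(34661)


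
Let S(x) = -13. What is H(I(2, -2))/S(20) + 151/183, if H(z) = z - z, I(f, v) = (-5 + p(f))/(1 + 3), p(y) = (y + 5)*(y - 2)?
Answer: 151/183 ≈ 0.82514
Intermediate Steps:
p(y) = (-2 + y)*(5 + y) (p(y) = (5 + y)*(-2 + y) = (-2 + y)*(5 + y))
I(f, v) = -15/4 + f²/4 + 3*f/4 (I(f, v) = (-5 + (-10 + f² + 3*f))/(1 + 3) = (-15 + f² + 3*f)/4 = (-15 + f² + 3*f)*(¼) = -15/4 + f²/4 + 3*f/4)
H(z) = 0
H(I(2, -2))/S(20) + 151/183 = 0/(-13) + 151/183 = 0*(-1/13) + 151*(1/183) = 0 + 151/183 = 151/183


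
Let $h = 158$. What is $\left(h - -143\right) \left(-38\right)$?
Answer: $-11438$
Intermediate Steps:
$\left(h - -143\right) \left(-38\right) = \left(158 - -143\right) \left(-38\right) = \left(158 + 143\right) \left(-38\right) = 301 \left(-38\right) = -11438$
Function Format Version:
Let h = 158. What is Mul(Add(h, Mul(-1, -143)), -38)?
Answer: -11438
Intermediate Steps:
Mul(Add(h, Mul(-1, -143)), -38) = Mul(Add(158, Mul(-1, -143)), -38) = Mul(Add(158, 143), -38) = Mul(301, -38) = -11438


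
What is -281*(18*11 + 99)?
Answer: -83457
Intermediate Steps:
-281*(18*11 + 99) = -281*(198 + 99) = -281*297 = -83457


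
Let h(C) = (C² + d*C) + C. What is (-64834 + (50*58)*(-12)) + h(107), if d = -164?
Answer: -105626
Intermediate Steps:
h(C) = C² - 163*C (h(C) = (C² - 164*C) + C = C² - 163*C)
(-64834 + (50*58)*(-12)) + h(107) = (-64834 + (50*58)*(-12)) + 107*(-163 + 107) = (-64834 + 2900*(-12)) + 107*(-56) = (-64834 - 34800) - 5992 = -99634 - 5992 = -105626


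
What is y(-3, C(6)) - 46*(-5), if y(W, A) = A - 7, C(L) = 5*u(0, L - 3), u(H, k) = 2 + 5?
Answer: 258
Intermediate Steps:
u(H, k) = 7
C(L) = 35 (C(L) = 5*7 = 35)
y(W, A) = -7 + A
y(-3, C(6)) - 46*(-5) = (-7 + 35) - 46*(-5) = 28 + 230 = 258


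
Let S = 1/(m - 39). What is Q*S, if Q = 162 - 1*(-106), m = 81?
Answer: 134/21 ≈ 6.3810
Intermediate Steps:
S = 1/42 (S = 1/(81 - 39) = 1/42 ≈ 0.023810)
Q = 268 (Q = 162 + 106 = 268)
Q*S = 268*(1/42) = 134/21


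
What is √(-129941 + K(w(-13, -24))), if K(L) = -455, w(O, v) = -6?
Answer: 2*I*√32599 ≈ 361.1*I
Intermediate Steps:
√(-129941 + K(w(-13, -24))) = √(-129941 - 455) = √(-130396) = 2*I*√32599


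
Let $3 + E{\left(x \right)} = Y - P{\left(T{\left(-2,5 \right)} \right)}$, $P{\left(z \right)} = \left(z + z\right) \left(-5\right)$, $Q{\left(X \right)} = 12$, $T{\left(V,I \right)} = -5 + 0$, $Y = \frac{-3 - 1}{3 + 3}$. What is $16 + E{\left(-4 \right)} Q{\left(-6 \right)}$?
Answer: $-628$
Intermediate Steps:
$Y = - \frac{2}{3}$ ($Y = - \frac{4}{6} = \left(-4\right) \frac{1}{6} = - \frac{2}{3} \approx -0.66667$)
$T{\left(V,I \right)} = -5$
$P{\left(z \right)} = - 10 z$ ($P{\left(z \right)} = 2 z \left(-5\right) = - 10 z$)
$E{\left(x \right)} = - \frac{161}{3}$ ($E{\left(x \right)} = -3 - \left(\frac{2}{3} - -50\right) = -3 - \frac{152}{3} = - \frac{161}{3}$)
$16 + E{\left(-4 \right)} Q{\left(-6 \right)} = 16 - 644 = -628$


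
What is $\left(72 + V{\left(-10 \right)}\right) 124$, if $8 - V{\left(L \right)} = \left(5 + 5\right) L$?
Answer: $22320$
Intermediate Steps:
$V{\left(L \right)} = 8 - 10 L$ ($V{\left(L \right)} = 8 - \left(5 + 5\right) L = 8 - 10 L$)
$\left(72 + V{\left(-10 \right)}\right) 124 = \left(72 + \left(8 - -100\right)\right) 124 = \left(72 + \left(8 + 100\right)\right) 124 = \left(72 + 108\right) 124 = 180 \cdot 124 = 22320$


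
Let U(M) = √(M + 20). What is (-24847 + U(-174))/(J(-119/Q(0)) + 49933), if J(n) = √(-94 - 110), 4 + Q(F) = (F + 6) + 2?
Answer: -1240685251/2493304693 + 2*√7854/2493304693 + 49694*I*√51/2493304693 + 49933*I*√154/2493304693 ≈ -0.49761 + 0.00039086*I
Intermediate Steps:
Q(F) = 4 + F (Q(F) = -4 + ((F + 6) + 2) = -4 + ((6 + F) + 2) = -4 + (8 + F) = 4 + F)
U(M) = √(20 + M)
J(n) = 2*I*√51 (J(n) = √(-204) = 2*I*√51)
(-24847 + U(-174))/(J(-119/Q(0)) + 49933) = (-24847 + √(20 - 174))/(2*I*√51 + 49933) = (-24847 + √(-154))/(49933 + 2*I*√51) = (-24847 + I*√154)/(49933 + 2*I*√51)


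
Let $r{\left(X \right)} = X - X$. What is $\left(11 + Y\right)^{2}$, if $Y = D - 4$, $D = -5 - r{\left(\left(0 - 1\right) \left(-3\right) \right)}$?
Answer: $4$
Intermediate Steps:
$r{\left(X \right)} = 0$
$D = -5$ ($D = -5 - 0 = -5 + 0 = -5$)
$Y = -9$ ($Y = -5 - 4 = -9$)
$\left(11 + Y\right)^{2} = \left(11 - 9\right)^{2} = 2^{2} = 4$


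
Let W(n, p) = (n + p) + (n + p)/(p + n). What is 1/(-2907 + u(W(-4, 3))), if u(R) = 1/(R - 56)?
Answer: -56/162793 ≈ -0.00034400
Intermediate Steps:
W(n, p) = 1 + n + p (W(n, p) = (n + p) + (n + p)/(n + p) = (n + p) + 1 = 1 + n + p)
u(R) = 1/(-56 + R)
1/(-2907 + u(W(-4, 3))) = 1/(-2907 + 1/(-56 + (1 - 4 + 3))) = 1/(-2907 + 1/(-56 + 0)) = 1/(-2907 + 1/(-56)) = 1/(-2907 - 1/56) = 1/(-162793/56) = -56/162793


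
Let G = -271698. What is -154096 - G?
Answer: 117602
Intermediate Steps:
-154096 - G = -154096 - 1*(-271698) = -154096 + 271698 = 117602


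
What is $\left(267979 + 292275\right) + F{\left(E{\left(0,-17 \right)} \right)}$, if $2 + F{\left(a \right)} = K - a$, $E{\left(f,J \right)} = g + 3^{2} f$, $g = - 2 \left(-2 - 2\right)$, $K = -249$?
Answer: $559995$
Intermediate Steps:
$g = 8$ ($g = \left(-2\right) \left(-4\right) = 8$)
$E{\left(f,J \right)} = 8 + 9 f$ ($E{\left(f,J \right)} = 8 + 3^{2} f = 8 + 9 f$)
$F{\left(a \right)} = -251 - a$ ($F{\left(a \right)} = -2 - \left(249 + a\right) = -251 - a$)
$\left(267979 + 292275\right) + F{\left(E{\left(0,-17 \right)} \right)} = \left(267979 + 292275\right) - \left(259 + 0\right) = 560254 - 259 = 559995$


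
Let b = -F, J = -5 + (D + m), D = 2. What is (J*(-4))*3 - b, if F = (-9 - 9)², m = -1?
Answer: 372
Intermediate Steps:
F = 324 (F = (-18)² = 324)
J = -4 (J = -5 + (2 - 1) = -5 + 1 = -4)
b = -324 (b = -1*324 = -324)
(J*(-4))*3 - b = -4*(-4)*3 - 1*(-324) = 16*3 + 324 = 48 + 324 = 372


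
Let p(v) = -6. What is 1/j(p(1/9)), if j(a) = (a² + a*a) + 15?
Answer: 1/87 ≈ 0.011494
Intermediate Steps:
j(a) = 15 + 2*a² (j(a) = (a² + a²) + 15 = 2*a² + 15 = 15 + 2*a²)
1/j(p(1/9)) = 1/(15 + 2*(-6)²) = 1/(15 + 2*36) = 1/(15 + 72) = 1/87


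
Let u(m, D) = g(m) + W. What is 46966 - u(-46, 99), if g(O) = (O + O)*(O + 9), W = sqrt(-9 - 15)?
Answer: 43562 - 2*I*sqrt(6) ≈ 43562.0 - 4.899*I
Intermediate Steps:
W = 2*I*sqrt(6) (W = sqrt(-24) = 2*I*sqrt(6) ≈ 4.899*I)
g(O) = 2*O*(9 + O) (g(O) = (2*O)*(9 + O) = 2*O*(9 + O))
u(m, D) = 2*I*sqrt(6) + 2*m*(9 + m) (u(m, D) = 2*m*(9 + m) + 2*I*sqrt(6) = 2*I*sqrt(6) + 2*m*(9 + m))
46966 - u(-46, 99) = 46966 - (2*I*sqrt(6) + 2*(-46)*(9 - 46)) = 46966 - (2*I*sqrt(6) + 2*(-46)*(-37)) = 46966 - (2*I*sqrt(6) + 3404) = 46966 - (3404 + 2*I*sqrt(6)) = 46966 + (-3404 - 2*I*sqrt(6)) = 43562 - 2*I*sqrt(6)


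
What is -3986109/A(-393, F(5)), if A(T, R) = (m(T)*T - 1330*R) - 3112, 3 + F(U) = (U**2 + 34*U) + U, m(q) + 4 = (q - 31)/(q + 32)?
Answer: 159887261/10589798 ≈ 15.098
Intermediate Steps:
m(q) = -4 + (-31 + q)/(32 + q) (m(q) = -4 + (q - 31)/(q + 32) = -4 + (-31 + q)/(32 + q))
F(U) = -3 + U**2 + 35*U (F(U) = -3 + ((U**2 + 34*U) + U) = -3 + (U**2 + 35*U) = -3 + U**2 + 35*U)
A(T, R) = -3112 - 1330*R + 3*T*(-53 - T)/(32 + T) (A(T, R) = ((3*(-53 - T)/(32 + T))*T - 1330*R) - 3112 = (3*T*(-53 - T)/(32 + T) - 1330*R) - 3112 = (-1330*R + 3*T*(-53 - T)/(32 + T)) - 3112 = -3112 - 1330*R + 3*T*(-53 - T)/(32 + T))
-3986109/A(-393, F(5)) = -3986109*(32 - 393)/(-3*(-393)*(53 - 393) + 2*(-1556 - 665*(-3 + 5**2 + 35*5))*(32 - 393)) = -3986109*(-361/(-3*(-393)*(-340) + 2*(-1556 - 665*(-3 + 25 + 175))*(-361))) = -3986109*(-361/(-400860 + 2*(-1556 - 665*197)*(-361))) = -3986109*(-361/(-400860 + 2*(-1556 - 131005)*(-361))) = -3986109*(-361/(-400860 + 2*(-132561)*(-361))) = -3986109*(-361/(-400860 + 95709042)) = -3986109/((-1/361*95308182)) = -3986109/(-95308182/361) = -3986109*(-361/95308182) = 159887261/10589798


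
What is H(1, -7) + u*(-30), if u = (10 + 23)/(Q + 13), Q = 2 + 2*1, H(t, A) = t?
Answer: -973/17 ≈ -57.235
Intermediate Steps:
Q = 4 (Q = 2 + 2 = 4)
u = 33/17 (u = (10 + 23)/(4 + 13) = 33/17 ≈ 1.9412)
H(1, -7) + u*(-30) = 1 + (33/17)*(-30) = 1 - 990/17 = -973/17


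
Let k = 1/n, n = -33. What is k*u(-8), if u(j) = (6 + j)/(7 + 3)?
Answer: 1/165 ≈ 0.0060606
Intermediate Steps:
u(j) = ⅗ + j/10 (u(j) = (6 + j)/10 = (6 + j)*(⅒) = ⅗ + j/10)
k = -1/33 (k = 1/(-33) = -1/33 ≈ -0.030303)
k*u(-8) = -(⅗ + (⅒)*(-8))/33 = -(⅗ - ⅘)/33 = -1/33*(-⅕) = 1/165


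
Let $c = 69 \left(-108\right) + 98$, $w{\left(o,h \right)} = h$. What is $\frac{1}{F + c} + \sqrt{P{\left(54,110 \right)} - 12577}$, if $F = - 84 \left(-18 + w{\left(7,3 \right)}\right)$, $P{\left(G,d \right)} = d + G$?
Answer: $- \frac{1}{6094} + i \sqrt{12413} \approx -0.0001641 + 111.41 i$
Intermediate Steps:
$P{\left(G,d \right)} = G + d$
$c = -7354$ ($c = -7452 + 98 = -7354$)
$F = 1260$ ($F = - 84 \left(-18 + 3\right) = \left(-84\right) \left(-15\right) = 1260$)
$\frac{1}{F + c} + \sqrt{P{\left(54,110 \right)} - 12577} = \frac{1}{1260 - 7354} + \sqrt{\left(54 + 110\right) - 12577} = \frac{1}{-6094} + \sqrt{164 - 12577} = - \frac{1}{6094} + \sqrt{-12413} = - \frac{1}{6094} + i \sqrt{12413}$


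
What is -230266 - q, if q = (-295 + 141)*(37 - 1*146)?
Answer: -247052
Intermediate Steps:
q = 16786 (q = -154*(37 - 146) = -154*(-109) = 16786)
-230266 - q = -230266 - 1*16786 = -230266 - 16786 = -247052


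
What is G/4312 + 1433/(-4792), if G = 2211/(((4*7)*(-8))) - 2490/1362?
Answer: -39630653519/131334689024 ≈ -0.30175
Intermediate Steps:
G = -594857/50848 (G = 2211/((28*(-8))) - 2490*1/1362 = 2211/(-224) - 415/227 = 2211*(-1/224) - 415/227 = -2211/224 - 415/227 = -594857/50848 ≈ -11.699)
G/4312 + 1433/(-4792) = -594857/50848/4312 + 1433/(-4792) = -594857/50848*1/4312 + 1433*(-1/4792) = -594857/219256576 - 1433/4792 = -39630653519/131334689024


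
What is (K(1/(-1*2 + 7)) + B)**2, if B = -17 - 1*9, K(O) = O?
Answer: 16641/25 ≈ 665.64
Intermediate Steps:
B = -26 (B = -17 - 9 = -26)
(K(1/(-1*2 + 7)) + B)**2 = (1/(-1*2 + 7) - 26)**2 = (1/(-2 + 7) - 26)**2 = (1/5 - 26)**2 = (-129/5)**2 = 16641/25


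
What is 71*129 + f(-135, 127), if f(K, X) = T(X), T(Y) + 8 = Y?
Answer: 9278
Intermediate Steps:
T(Y) = -8 + Y
f(K, X) = -8 + X
71*129 + f(-135, 127) = 71*129 + (-8 + 127) = 9159 + 119 = 9278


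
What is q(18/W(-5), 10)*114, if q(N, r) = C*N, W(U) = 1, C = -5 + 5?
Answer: 0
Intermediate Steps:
C = 0
q(N, r) = 0 (q(N, r) = 0*N = 0)
q(18/W(-5), 10)*114 = 0*114 = 0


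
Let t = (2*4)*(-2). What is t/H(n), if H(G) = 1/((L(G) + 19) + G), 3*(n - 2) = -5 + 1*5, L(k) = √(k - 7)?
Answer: -336 - 16*I*√5 ≈ -336.0 - 35.777*I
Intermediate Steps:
L(k) = √(-7 + k)
n = 2 (n = 2 + (-5 + 1*5)/3 = 2 + (-5 + 5)/3 = 2 + (⅓)*0 = 2 + 0 = 2)
H(G) = 1/(19 + G + √(-7 + G)) (H(G) = 1/((√(-7 + G) + 19) + G) = 1/((19 + √(-7 + G)) + G) = 1/(19 + G + √(-7 + G)))
t = -16 (t = 8*(-2) = -16)
t/H(n) = -(336 + 16*√(-7 + 2)) = -(336 + 16*I*√5) = -16*(21 + I*√5) = -336 - 16*I*√5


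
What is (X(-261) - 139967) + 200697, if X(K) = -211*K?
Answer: 115801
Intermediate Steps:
(X(-261) - 139967) + 200697 = (-211*(-261) - 139967) + 200697 = (55071 - 139967) + 200697 = -84896 + 200697 = 115801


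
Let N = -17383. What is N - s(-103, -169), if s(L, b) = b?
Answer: -17214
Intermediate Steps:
N - s(-103, -169) = -17383 - 1*(-169) = -17383 + 169 = -17214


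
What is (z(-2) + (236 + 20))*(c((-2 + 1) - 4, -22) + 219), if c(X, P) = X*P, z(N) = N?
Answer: 83566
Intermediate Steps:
c(X, P) = P*X
(z(-2) + (236 + 20))*(c((-2 + 1) - 4, -22) + 219) = (-2 + (236 + 20))*(-22*((-2 + 1) - 4) + 219) = (-2 + 256)*(-22*(-1 - 4) + 219) = 254*(-22*(-5) + 219) = 254*(110 + 219) = 254*329 = 83566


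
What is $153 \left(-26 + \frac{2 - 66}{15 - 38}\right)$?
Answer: $- \frac{81702}{23} \approx -3552.3$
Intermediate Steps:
$153 \left(-26 + \frac{2 - 66}{15 - 38}\right) = 153 \left(-26 - \frac{64}{-23}\right) = 153 \left(-26 - - \frac{64}{23}\right) = 153 \left(-26 + \frac{64}{23}\right) = 153 \left(- \frac{534}{23}\right) = - \frac{81702}{23}$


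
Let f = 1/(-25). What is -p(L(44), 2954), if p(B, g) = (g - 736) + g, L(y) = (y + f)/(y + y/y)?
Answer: -5172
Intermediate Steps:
f = -1/25 ≈ -0.040000
L(y) = (-1/25 + y)/(1 + y) (L(y) = (y - 1/25)/(y + y/y) = (-1/25 + y)/(y + 1) = (-1/25 + y)/(1 + y))
p(B, g) = -736 + 2*g (p(B, g) = (-736 + g) + g = -736 + 2*g)
-p(L(44), 2954) = -(-736 + 2*2954) = -(-736 + 5908) = -1*5172 = -5172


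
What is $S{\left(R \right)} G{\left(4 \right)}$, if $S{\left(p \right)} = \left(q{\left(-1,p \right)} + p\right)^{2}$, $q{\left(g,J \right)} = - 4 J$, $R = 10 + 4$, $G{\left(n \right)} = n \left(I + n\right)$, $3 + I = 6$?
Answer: $49392$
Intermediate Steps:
$I = 3$ ($I = -3 + 6 = 3$)
$G{\left(n \right)} = n \left(3 + n\right)$
$R = 14$
$S{\left(p \right)} = 9 p^{2}$ ($S{\left(p \right)} = \left(- 4 p + p\right)^{2} = \left(- 3 p\right)^{2} = 9 p^{2}$)
$S{\left(R \right)} G{\left(4 \right)} = 9 \cdot 14^{2} \cdot 4 \left(3 + 4\right) = 9 \cdot 196 \cdot 4 \cdot 7 = 1764 \cdot 28 = 49392$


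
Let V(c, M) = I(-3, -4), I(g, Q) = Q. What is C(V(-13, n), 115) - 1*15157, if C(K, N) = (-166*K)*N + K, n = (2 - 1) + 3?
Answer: 61199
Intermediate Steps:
n = 4 (n = 1 + 3 = 4)
V(c, M) = -4
C(K, N) = K - 166*K*N (C(K, N) = -166*K*N + K = K - 166*K*N)
C(V(-13, n), 115) - 1*15157 = -4*(1 - 166*115) - 1*15157 = -4*(1 - 19090) - 15157 = -4*(-19089) - 15157 = 76356 - 15157 = 61199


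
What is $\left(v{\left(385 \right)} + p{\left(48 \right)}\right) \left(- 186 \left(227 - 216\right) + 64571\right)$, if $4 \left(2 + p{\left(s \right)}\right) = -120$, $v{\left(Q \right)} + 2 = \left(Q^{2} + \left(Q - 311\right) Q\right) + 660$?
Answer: $11088246025$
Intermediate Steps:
$v{\left(Q \right)} = 658 + Q^{2} + Q \left(-311 + Q\right)$ ($v{\left(Q \right)} = -2 + \left(\left(Q^{2} + \left(Q - 311\right) Q\right) + 660\right) = -2 + \left(\left(Q^{2} + \left(-311 + Q\right) Q\right) + 660\right) = -2 + \left(\left(Q^{2} + Q \left(-311 + Q\right)\right) + 660\right) = -2 + \left(660 + Q^{2} + Q \left(-311 + Q\right)\right) = 658 + Q^{2} + Q \left(-311 + Q\right)$)
$p{\left(s \right)} = -32$ ($p{\left(s \right)} = -2 + \frac{1}{4} \left(-120\right) = -2 - 30 = -32$)
$\left(v{\left(385 \right)} + p{\left(48 \right)}\right) \left(- 186 \left(227 - 216\right) + 64571\right) = \left(\left(658 - 119735 + 2 \cdot 385^{2}\right) - 32\right) \left(- 186 \left(227 - 216\right) + 64571\right) = \left(\left(658 - 119735 + 2 \cdot 148225\right) - 32\right) \left(\left(-186\right) 11 + 64571\right) = \left(\left(658 - 119735 + 296450\right) - 32\right) \left(-2046 + 64571\right) = \left(177373 - 32\right) 62525 = 177341 \cdot 62525 = 11088246025$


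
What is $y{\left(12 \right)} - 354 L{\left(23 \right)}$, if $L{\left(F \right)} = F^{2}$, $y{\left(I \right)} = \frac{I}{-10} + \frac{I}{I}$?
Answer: $- \frac{936331}{5} \approx -1.8727 \cdot 10^{5}$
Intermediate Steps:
$y{\left(I \right)} = 1 - \frac{I}{10}$ ($y{\left(I \right)} = I \left(- \frac{1}{10}\right) + 1 = - \frac{I}{10} + 1 = 1 - \frac{I}{10}$)
$y{\left(12 \right)} - 354 L{\left(23 \right)} = \left(1 - \frac{6}{5}\right) - 354 \cdot 23^{2} = \left(1 - \frac{6}{5}\right) - 187266 = - \frac{1}{5} - 187266 = - \frac{936331}{5}$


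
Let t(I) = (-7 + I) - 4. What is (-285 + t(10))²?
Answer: 81796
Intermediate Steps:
t(I) = -11 + I
(-285 + t(10))² = (-285 + (-11 + 10))² = (-285 - 1)² = (-286)² = 81796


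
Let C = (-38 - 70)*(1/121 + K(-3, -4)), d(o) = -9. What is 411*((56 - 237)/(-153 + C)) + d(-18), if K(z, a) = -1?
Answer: 2983778/1851 ≈ 1612.0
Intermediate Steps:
C = 12960/121 (C = (-38 - 70)*(1/121 - 1) = -108*(1/121 - 1) = -108*(-120/121) = 12960/121 ≈ 107.11)
411*((56 - 237)/(-153 + C)) + d(-18) = 411*((56 - 237)/(-153 + 12960/121)) - 9 = 411*(-181/(-5553/121)) - 9 = 411*(-181*(-121/5553)) - 9 = 411*(21901/5553) - 9 = 3000437/1851 - 9 = 2983778/1851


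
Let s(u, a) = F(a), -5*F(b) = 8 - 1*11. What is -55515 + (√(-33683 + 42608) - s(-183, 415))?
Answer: -277578/5 + 5*√357 ≈ -55421.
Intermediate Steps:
F(b) = ⅗ (F(b) = -(8 - 1*11)/5 = -(8 - 11)/5 = -⅕*(-3) = ⅗)
s(u, a) = ⅗
-55515 + (√(-33683 + 42608) - s(-183, 415)) = -55515 + (√(-33683 + 42608) - 1*⅗) = -55515 + (√8925 - ⅗) = -55515 + (5*√357 - ⅗) = -55515 + (-⅗ + 5*√357) = -277578/5 + 5*√357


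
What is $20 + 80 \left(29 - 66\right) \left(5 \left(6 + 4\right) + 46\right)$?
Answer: $-284140$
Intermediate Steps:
$20 + 80 \left(29 - 66\right) \left(5 \left(6 + 4\right) + 46\right) = 20 + 80 \left(- 37 \left(5 \cdot 10 + 46\right)\right) = 20 + 80 \left(- 37 \left(50 + 46\right)\right) = 20 + 80 \left(\left(-37\right) 96\right) = 20 + 80 \left(-3552\right) = 20 - 284160 = -284140$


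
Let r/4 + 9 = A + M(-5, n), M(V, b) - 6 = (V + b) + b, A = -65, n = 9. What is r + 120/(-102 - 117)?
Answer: -16100/73 ≈ -220.55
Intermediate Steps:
M(V, b) = 6 + V + 2*b (M(V, b) = 6 + ((V + b) + b) = 6 + (V + 2*b) = 6 + V + 2*b)
r = -220 (r = -36 + 4*(-65 + (6 - 5 + 2*9)) = -36 + 4*(-65 + (6 - 5 + 18)) = -36 + 4*(-65 + 19) = -36 + 4*(-46) = -36 - 184 = -220)
r + 120/(-102 - 117) = -220 + 120/(-102 - 117) = -220 + 120/(-219) = -220 - 1/219*120 = -220 - 40/73 = -16100/73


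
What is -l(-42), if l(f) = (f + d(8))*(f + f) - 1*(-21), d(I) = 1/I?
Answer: -7077/2 ≈ -3538.5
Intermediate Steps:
l(f) = 21 + 2*f*(⅛ + f) (l(f) = (f + 1/8)*(f + f) - 1*(-21) = (f + ⅛)*(2*f) + 21 = (⅛ + f)*(2*f) + 21 = 2*f*(⅛ + f) + 21 = 21 + 2*f*(⅛ + f))
-l(-42) = -(21 + 2*(-42)² + (¼)*(-42)) = -(21 + 2*1764 - 21/2) = -(21 + 3528 - 21/2) = -1*7077/2 = -7077/2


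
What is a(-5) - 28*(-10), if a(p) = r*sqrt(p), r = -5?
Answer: 280 - 5*I*sqrt(5) ≈ 280.0 - 11.18*I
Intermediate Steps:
a(p) = -5*sqrt(p)
a(-5) - 28*(-10) = -5*I*sqrt(5) - 28*(-10) = -5*I*sqrt(5) + 280 = 280 - 5*I*sqrt(5)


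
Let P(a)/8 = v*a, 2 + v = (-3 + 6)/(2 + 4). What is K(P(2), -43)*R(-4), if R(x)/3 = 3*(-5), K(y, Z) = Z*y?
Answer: -46440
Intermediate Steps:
v = -3/2 (v = -2 + (-3 + 6)/(2 + 4) = -2 + 3/6 = -2 + 3*(1/6) = -2 + 1/2 = -3/2 ≈ -1.5000)
P(a) = -12*a (P(a) = 8*(-3*a/2) = -12*a)
R(x) = -45 (R(x) = 3*(3*(-5)) = 3*(-15) = -45)
K(P(2), -43)*R(-4) = -(-516)*2*(-45) = -43*(-24)*(-45) = 1032*(-45) = -46440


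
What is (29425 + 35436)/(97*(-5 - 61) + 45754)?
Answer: 64861/39352 ≈ 1.6482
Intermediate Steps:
(29425 + 35436)/(97*(-5 - 61) + 45754) = 64861/(97*(-66) + 45754) = 64861/(-6402 + 45754) = 64861/39352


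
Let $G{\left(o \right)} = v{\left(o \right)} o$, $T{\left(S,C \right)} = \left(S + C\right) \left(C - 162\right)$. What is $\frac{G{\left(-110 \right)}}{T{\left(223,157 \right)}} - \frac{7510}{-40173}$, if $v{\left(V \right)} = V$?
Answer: $- \frac{4718243}{763287} \approx -6.1815$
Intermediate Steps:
$T{\left(S,C \right)} = \left(-162 + C\right) \left(C + S\right)$ ($T{\left(S,C \right)} = \left(C + S\right) \left(-162 + C\right) = \left(-162 + C\right) \left(C + S\right)$)
$G{\left(o \right)} = o^{2}$ ($G{\left(o \right)} = o o = o^{2}$)
$\frac{G{\left(-110 \right)}}{T{\left(223,157 \right)}} - \frac{7510}{-40173} = \frac{\left(-110\right)^{2}}{157^{2} - 25434 - 36126 + 157 \cdot 223} - \frac{7510}{-40173} = \frac{12100}{24649 - 25434 - 36126 + 35011} - - \frac{7510}{40173} = \frac{12100}{-1900} + \frac{7510}{40173} = 12100 \left(- \frac{1}{1900}\right) + \frac{7510}{40173} = - \frac{121}{19} + \frac{7510}{40173} = - \frac{4718243}{763287}$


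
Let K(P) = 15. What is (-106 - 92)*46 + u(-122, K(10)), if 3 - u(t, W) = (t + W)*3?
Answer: -8784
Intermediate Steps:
u(t, W) = 3 - 3*W - 3*t (u(t, W) = 3 - (t + W)*3 = 3 - (W + t)*3 = 3 - (3*W + 3*t) = 3 + (-3*W - 3*t) = 3 - 3*W - 3*t)
(-106 - 92)*46 + u(-122, K(10)) = (-106 - 92)*46 + (3 - 3*15 - 3*(-122)) = -198*46 + (3 - 45 + 366) = -9108 + 324 = -8784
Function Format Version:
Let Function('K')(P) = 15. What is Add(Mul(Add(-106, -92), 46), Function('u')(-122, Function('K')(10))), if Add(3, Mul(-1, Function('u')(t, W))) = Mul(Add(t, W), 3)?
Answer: -8784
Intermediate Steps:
Function('u')(t, W) = Add(3, Mul(-3, W), Mul(-3, t)) (Function('u')(t, W) = Add(3, Mul(-1, Mul(Add(t, W), 3))) = Add(3, Mul(-1, Mul(Add(W, t), 3))) = Add(3, Mul(-1, Add(Mul(3, W), Mul(3, t)))) = Add(3, Add(Mul(-3, W), Mul(-3, t))) = Add(3, Mul(-3, W), Mul(-3, t)))
Add(Mul(Add(-106, -92), 46), Function('u')(-122, Function('K')(10))) = Add(Mul(Add(-106, -92), 46), Add(3, Mul(-3, 15), Mul(-3, -122))) = Add(Mul(-198, 46), Add(3, -45, 366)) = Add(-9108, 324) = -8784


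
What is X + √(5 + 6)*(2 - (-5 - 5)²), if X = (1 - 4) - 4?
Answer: -7 - 98*√11 ≈ -332.03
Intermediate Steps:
X = -7 (X = -3 - 4 = -7)
X + √(5 + 6)*(2 - (-5 - 5)²) = -7 + √(5 + 6)*(2 - (-5 - 5)²) = -7 + √11*(2 - 1*(-10)²) = -7 + √11*(2 - 1*100) = -7 + √11*(2 - 100) = -7 + √11*(-98) = -7 - 98*√11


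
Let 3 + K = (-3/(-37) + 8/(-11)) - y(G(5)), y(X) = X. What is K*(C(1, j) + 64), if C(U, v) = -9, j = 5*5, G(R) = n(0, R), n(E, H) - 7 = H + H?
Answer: -42015/37 ≈ -1135.5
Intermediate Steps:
n(E, H) = 7 + 2*H (n(E, H) = 7 + (H + H) = 7 + 2*H)
G(R) = 7 + 2*R
j = 25
K = -8403/407 (K = -3 + ((-3/(-37) + 8/(-11)) - (7 + 2*5)) = -3 + ((-3*(-1/37) + 8*(-1/11)) - (7 + 10)) = -3 + ((3/37 - 8/11) - 1*17) = -3 + (-263/407 - 17) = -3 - 7182/407 = -8403/407 ≈ -20.646)
K*(C(1, j) + 64) = -8403*(-9 + 64)/407 = -8403/407*55 = -42015/37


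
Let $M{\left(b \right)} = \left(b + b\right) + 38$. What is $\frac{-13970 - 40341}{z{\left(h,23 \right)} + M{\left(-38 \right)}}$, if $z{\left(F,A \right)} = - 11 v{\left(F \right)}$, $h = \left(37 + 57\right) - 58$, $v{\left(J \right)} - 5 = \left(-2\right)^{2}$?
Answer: $\frac{54311}{137} \approx 396.43$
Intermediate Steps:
$M{\left(b \right)} = 38 + 2 b$ ($M{\left(b \right)} = 2 b + 38 = 38 + 2 b$)
$v{\left(J \right)} = 9$ ($v{\left(J \right)} = 5 + \left(-2\right)^{2} = 5 + 4 = 9$)
$h = 36$ ($h = 94 - 58 = 36$)
$z{\left(F,A \right)} = -99$ ($z{\left(F,A \right)} = \left(-11\right) 9 = -99$)
$\frac{-13970 - 40341}{z{\left(h,23 \right)} + M{\left(-38 \right)}} = \frac{-13970 - 40341}{-99 + \left(38 + 2 \left(-38\right)\right)} = - \frac{54311}{-99 + \left(38 - 76\right)} = - \frac{54311}{-99 - 38} = - \frac{54311}{-137} = \left(-54311\right) \left(- \frac{1}{137}\right) = \frac{54311}{137}$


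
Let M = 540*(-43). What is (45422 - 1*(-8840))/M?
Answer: -27131/11610 ≈ -2.3369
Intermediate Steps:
M = -23220
(45422 - 1*(-8840))/M = (45422 - 1*(-8840))/(-23220) = (45422 + 8840)*(-1/23220) = 54262*(-1/23220) = -27131/11610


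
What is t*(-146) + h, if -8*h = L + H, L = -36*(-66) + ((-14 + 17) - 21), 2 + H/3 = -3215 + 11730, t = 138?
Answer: -189081/8 ≈ -23635.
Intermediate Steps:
H = 25539 (H = -6 + 3*(-3215 + 11730) = -6 + 3*8515 = -6 + 25545 = 25539)
L = 2358 (L = 2376 + (3 - 21) = 2376 - 18 = 2358)
h = -27897/8 (h = -(2358 + 25539)/8 = -⅛*27897 = -27897/8 ≈ -3487.1)
t*(-146) + h = 138*(-146) - 27897/8 = -20148 - 27897/8 = -189081/8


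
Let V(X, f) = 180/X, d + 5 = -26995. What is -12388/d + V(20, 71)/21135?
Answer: 4367723/9510750 ≈ 0.45924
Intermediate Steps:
d = -27000 (d = -5 - 26995 = -27000)
-12388/d + V(20, 71)/21135 = -12388/(-27000) + (180/20)/21135 = -12388*(-1/27000) + (180*(1/20))*(1/21135) = 3097/6750 + 9*(1/21135) = 3097/6750 + 3/7045 = 4367723/9510750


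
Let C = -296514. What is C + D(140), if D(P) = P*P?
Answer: -276914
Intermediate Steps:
D(P) = P²
C + D(140) = -296514 + 140² = -296514 + 19600 = -276914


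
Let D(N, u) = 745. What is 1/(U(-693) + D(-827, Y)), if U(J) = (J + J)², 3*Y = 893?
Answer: 1/1921741 ≈ 5.2036e-7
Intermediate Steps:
Y = 893/3 (Y = (⅓)*893 = 893/3 ≈ 297.67)
U(J) = 4*J² (U(J) = (2*J)² = 4*J²)
1/(U(-693) + D(-827, Y)) = 1/(4*(-693)² + 745) = 1/(4*480249 + 745) = 1/(1920996 + 745) = 1/1921741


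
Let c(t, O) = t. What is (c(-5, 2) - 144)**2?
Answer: 22201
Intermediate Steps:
(c(-5, 2) - 144)**2 = (-5 - 144)**2 = (-149)**2 = 22201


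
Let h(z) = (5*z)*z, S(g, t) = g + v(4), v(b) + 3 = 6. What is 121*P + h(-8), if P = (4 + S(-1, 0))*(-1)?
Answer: -406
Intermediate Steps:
v(b) = 3 (v(b) = -3 + 6 = 3)
S(g, t) = 3 + g (S(g, t) = g + 3 = 3 + g)
h(z) = 5*z²
P = -6 (P = (4 + (3 - 1))*(-1) = (4 + 2)*(-1) = 6*(-1) = -6)
121*P + h(-8) = 121*(-6) + 5*(-8)² = -726 + 5*64 = -726 + 320 = -406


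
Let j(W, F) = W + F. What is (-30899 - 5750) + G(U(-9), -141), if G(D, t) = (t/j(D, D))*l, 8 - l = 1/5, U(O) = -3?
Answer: -364657/10 ≈ -36466.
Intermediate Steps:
j(W, F) = F + W
l = 39/5 (l = 8 - 1/5 = 8 - 1*⅕ = 8 - ⅕ = 39/5 ≈ 7.8000)
G(D, t) = 39*t/(10*D) (G(D, t) = (t/(D + D))*(39/5) = (t/((2*D)))*(39/5) = (t*(1/(2*D)))*(39/5) = (t/(2*D))*(39/5) = 39*t/(10*D))
(-30899 - 5750) + G(U(-9), -141) = (-30899 - 5750) + (39/10)*(-141)/(-3) = -36649 + (39/10)*(-141)*(-⅓) = -36649 + 1833/10 = -364657/10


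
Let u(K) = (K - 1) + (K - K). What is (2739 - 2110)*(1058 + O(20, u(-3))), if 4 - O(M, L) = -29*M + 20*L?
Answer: 1083138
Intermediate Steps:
u(K) = -1 + K (u(K) = (-1 + K) + 0 = -1 + K)
O(M, L) = 4 - 20*L + 29*M (O(M, L) = 4 - (-29*M + 20*L) = 4 + (-20*L + 29*M) = 4 - 20*L + 29*M)
(2739 - 2110)*(1058 + O(20, u(-3))) = (2739 - 2110)*(1058 + (4 - 20*(-1 - 3) + 29*20)) = 629*(1058 + (4 - 20*(-4) + 580)) = 629*(1058 + (4 + 80 + 580)) = 629*(1058 + 664) = 629*1722 = 1083138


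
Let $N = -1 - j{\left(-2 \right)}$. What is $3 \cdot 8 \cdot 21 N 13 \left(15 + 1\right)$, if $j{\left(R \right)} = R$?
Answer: $104832$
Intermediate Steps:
$N = 1$ ($N = -1 - -2 = -1 + 2 = 1$)
$3 \cdot 8 \cdot 21 N 13 \left(15 + 1\right) = 3 \cdot 8 \cdot 21 \cdot 1 \cdot 13 \left(15 + 1\right) = 24 \cdot 21 \cdot 1 \cdot 13 \cdot 16 = 504 \cdot 1 \cdot 208 = 504 \cdot 208 = 104832$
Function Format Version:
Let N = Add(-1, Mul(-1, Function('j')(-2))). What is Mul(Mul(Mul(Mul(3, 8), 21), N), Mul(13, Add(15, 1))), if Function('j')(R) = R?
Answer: 104832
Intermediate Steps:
N = 1 (N = Add(-1, Mul(-1, -2)) = Add(-1, 2) = 1)
Mul(Mul(Mul(Mul(3, 8), 21), N), Mul(13, Add(15, 1))) = Mul(Mul(Mul(Mul(3, 8), 21), 1), Mul(13, Add(15, 1))) = Mul(Mul(Mul(24, 21), 1), Mul(13, 16)) = Mul(Mul(504, 1), 208) = Mul(504, 208) = 104832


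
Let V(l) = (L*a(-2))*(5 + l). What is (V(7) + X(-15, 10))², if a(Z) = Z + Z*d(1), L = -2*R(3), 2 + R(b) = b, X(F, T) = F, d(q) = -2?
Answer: 3969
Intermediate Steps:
R(b) = -2 + b
L = -2 (L = -2*(-2 + 3) = -2*1 = -2)
a(Z) = -Z (a(Z) = Z + Z*(-2) = Z - 2*Z = -Z)
V(l) = -20 - 4*l (V(l) = (-(-2)*(-2))*(5 + l) = (-2*2)*(5 + l) = -4*(5 + l) = -20 - 4*l)
(V(7) + X(-15, 10))² = ((-20 - 4*7) - 15)² = ((-20 - 28) - 15)² = (-48 - 15)² = (-63)² = 3969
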